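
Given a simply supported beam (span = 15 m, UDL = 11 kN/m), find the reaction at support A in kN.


Total load = w * L = 11 * 15 = 165 kN
By symmetry, each reaction R = total / 2 = 165 / 2 = 82.5 kN

82.5 kN


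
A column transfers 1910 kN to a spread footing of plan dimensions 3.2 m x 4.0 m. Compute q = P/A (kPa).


A = 3.2 * 4.0 = 12.8 m^2
q = P / A = 1910 / 12.8
= 149.2188 kPa

149.2188 kPa


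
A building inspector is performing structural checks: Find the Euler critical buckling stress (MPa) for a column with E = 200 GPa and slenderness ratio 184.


sigma_cr = pi^2 * E / lambda^2
= 9.8696 * 200000.0 / 184^2
= 9.8696 * 200000.0 / 33856
= 58.3034 MPa

58.3034 MPa


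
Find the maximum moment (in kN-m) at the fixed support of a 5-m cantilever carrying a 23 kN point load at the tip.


For a cantilever with a point load at the free end:
M_max = P * L = 23 * 5 = 115 kN-m

115 kN-m


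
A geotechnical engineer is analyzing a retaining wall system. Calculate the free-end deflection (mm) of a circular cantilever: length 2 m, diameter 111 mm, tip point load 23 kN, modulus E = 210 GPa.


I = pi * d^4 / 64 = pi * 111^4 / 64 = 7451810.7 mm^4
L = 2000.0 mm, P = 23000.0 N, E = 210000.0 MPa
delta = P * L^3 / (3 * E * I)
= 23000.0 * 2000.0^3 / (3 * 210000.0 * 7451810.7)
= 39.1936 mm

39.1936 mm


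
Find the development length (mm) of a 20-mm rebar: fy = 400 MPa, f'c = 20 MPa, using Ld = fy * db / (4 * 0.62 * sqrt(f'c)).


Ld = (fy * db) / (4 * 0.62 * sqrt(f'c))
= (400 * 20) / (4 * 0.62 * sqrt(20))
= 8000 / 11.0909
= 721.31 mm

721.31 mm


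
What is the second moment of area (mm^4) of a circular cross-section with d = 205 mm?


r = d / 2 = 205 / 2 = 102.5 mm
I = pi * r^4 / 4 = pi * 102.5^4 / 4
= 86693261.7 mm^4

86693261.7 mm^4


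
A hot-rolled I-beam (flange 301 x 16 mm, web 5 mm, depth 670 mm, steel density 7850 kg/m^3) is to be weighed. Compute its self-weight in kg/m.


A_flanges = 2 * 301 * 16 = 9632 mm^2
A_web = (670 - 2 * 16) * 5 = 3190 mm^2
A_total = 9632 + 3190 = 12822 mm^2 = 0.012822 m^2
Weight = rho * A = 7850 * 0.012822 = 100.6527 kg/m

100.6527 kg/m


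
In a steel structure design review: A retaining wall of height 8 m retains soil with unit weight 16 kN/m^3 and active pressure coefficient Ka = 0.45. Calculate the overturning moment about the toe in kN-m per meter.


Pa = 0.5 * Ka * gamma * H^2
= 0.5 * 0.45 * 16 * 8^2
= 230.4 kN/m
Arm = H / 3 = 8 / 3 = 2.6667 m
Mo = Pa * arm = Pa * H / 3 = 230.4 * 8 / 3 = 614.4 kN-m/m

614.4 kN-m/m


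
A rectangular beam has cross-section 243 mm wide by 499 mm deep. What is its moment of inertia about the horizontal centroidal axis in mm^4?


I = b * h^3 / 12
= 243 * 499^3 / 12
= 243 * 124251499 / 12
= 2516092854.75 mm^4

2516092854.75 mm^4


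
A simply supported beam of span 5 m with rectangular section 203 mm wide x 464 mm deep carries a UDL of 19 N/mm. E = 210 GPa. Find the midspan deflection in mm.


I = 203 * 464^3 / 12 = 1689930069.33 mm^4
L = 5000.0 mm, w = 19 N/mm, E = 210000.0 MPa
delta = 5 * w * L^4 / (384 * E * I)
= 5 * 19 * 5000.0^4 / (384 * 210000.0 * 1689930069.33)
= 0.4357 mm

0.4357 mm


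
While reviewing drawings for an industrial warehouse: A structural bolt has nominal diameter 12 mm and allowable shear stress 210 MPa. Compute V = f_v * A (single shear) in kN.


A = pi * d^2 / 4 = pi * 12^2 / 4 = 113.0973 mm^2
V = f_v * A / 1000 = 210 * 113.0973 / 1000
= 23.7504 kN

23.7504 kN


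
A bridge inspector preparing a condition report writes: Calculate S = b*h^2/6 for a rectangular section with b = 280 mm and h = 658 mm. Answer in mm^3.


S = b * h^2 / 6
= 280 * 658^2 / 6
= 280 * 432964 / 6
= 20204986.67 mm^3

20204986.67 mm^3


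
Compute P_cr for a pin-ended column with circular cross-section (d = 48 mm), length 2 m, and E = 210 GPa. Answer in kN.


I = pi * d^4 / 64 = 260576.26 mm^4
L = 2000.0 mm
P_cr = pi^2 * E * I / L^2
= 9.8696 * 210000.0 * 260576.26 / 2000.0^2
= 135018.69 N = 135.0187 kN

135.0187 kN


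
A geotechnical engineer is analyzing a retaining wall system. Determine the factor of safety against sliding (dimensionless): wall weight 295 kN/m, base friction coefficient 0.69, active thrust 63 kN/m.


Resisting force = mu * W = 0.69 * 295 = 203.55 kN/m
FOS = Resisting / Driving = 203.55 / 63
= 3.231 (dimensionless)

3.231 (dimensionless)


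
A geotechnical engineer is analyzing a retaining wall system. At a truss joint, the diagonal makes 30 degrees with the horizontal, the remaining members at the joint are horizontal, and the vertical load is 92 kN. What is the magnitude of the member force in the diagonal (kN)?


At the joint, only the diagonal has a vertical component, so vertical equilibrium gives:
F * sin(30) = 92
F = 92 / sin(30)
= 92 / 0.5
= 184.0 kN

184.0 kN


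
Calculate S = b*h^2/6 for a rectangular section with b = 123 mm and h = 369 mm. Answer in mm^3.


S = b * h^2 / 6
= 123 * 369^2 / 6
= 123 * 136161 / 6
= 2791300.5 mm^3

2791300.5 mm^3


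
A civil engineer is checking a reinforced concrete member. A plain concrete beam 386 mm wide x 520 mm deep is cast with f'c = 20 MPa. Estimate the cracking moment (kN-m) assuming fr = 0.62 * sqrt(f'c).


fr = 0.62 * sqrt(20) = 0.62 * 4.4721 = 2.7727 MPa
I = 386 * 520^3 / 12 = 4522890666.67 mm^4
y_t = 260.0 mm
M_cr = fr * I / y_t = 2.7727 * 4522890666.67 / 260.0 N-mm
= 48.2336 kN-m

48.2336 kN-m


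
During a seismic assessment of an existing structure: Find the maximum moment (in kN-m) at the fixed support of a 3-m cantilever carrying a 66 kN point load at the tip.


For a cantilever with a point load at the free end:
M_max = P * L = 66 * 3 = 198 kN-m

198 kN-m


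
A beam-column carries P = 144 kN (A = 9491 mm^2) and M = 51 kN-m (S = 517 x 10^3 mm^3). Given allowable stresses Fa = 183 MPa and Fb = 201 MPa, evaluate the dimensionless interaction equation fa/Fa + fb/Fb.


f_a = P / A = 144000.0 / 9491 = 15.1723 MPa
f_b = M / S = 51000000.0 / 517000.0 = 98.646 MPa
Ratio = f_a / Fa + f_b / Fb
= 15.1723 / 183 + 98.646 / 201
= 0.5737 (dimensionless)

0.5737 (dimensionless)


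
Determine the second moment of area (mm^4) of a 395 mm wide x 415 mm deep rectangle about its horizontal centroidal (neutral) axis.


I = b * h^3 / 12
= 395 * 415^3 / 12
= 395 * 71473375 / 12
= 2352665260.42 mm^4

2352665260.42 mm^4


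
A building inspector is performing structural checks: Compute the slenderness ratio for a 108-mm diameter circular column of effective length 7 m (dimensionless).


Radius of gyration r = d / 4 = 108 / 4 = 27.0 mm
L_eff = 7000.0 mm
Slenderness ratio = L / r = 7000.0 / 27.0 = 259.26 (dimensionless)

259.26 (dimensionless)


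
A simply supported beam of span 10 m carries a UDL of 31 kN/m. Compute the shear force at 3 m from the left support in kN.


R_A = w * L / 2 = 31 * 10 / 2 = 155.0 kN
V(x) = R_A - w * x = 155.0 - 31 * 3
= 62.0 kN

62.0 kN


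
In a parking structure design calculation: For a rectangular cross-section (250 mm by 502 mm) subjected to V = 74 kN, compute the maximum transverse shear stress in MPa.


A = b * h = 250 * 502 = 125500 mm^2
V = 74 kN = 74000.0 N
tau_max = 1.5 * V / A = 1.5 * 74000.0 / 125500
= 0.8845 MPa

0.8845 MPa


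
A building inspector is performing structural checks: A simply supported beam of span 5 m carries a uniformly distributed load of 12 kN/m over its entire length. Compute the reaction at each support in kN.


Total load = w * L = 12 * 5 = 60 kN
By symmetry, each reaction R = total / 2 = 60 / 2 = 30.0 kN

30.0 kN


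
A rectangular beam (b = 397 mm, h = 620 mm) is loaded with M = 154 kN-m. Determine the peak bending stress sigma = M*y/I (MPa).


I = b * h^3 / 12 = 397 * 620^3 / 12 = 7884684666.67 mm^4
y = h / 2 = 620 / 2 = 310.0 mm
M = 154 kN-m = 154000000.0 N-mm
sigma = M * y / I = 154000000.0 * 310.0 / 7884684666.67
= 6.05 MPa

6.05 MPa


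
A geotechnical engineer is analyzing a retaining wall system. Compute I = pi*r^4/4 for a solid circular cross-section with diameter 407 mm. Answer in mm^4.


r = d / 2 = 407 / 2 = 203.5 mm
I = pi * r^4 / 4 = pi * 203.5^4 / 4
= 1346937783.35 mm^4

1346937783.35 mm^4


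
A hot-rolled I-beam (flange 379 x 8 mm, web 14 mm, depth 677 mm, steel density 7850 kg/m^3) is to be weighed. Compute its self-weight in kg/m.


A_flanges = 2 * 379 * 8 = 6064 mm^2
A_web = (677 - 2 * 8) * 14 = 9254 mm^2
A_total = 6064 + 9254 = 15318 mm^2 = 0.015318 m^2
Weight = rho * A = 7850 * 0.015318 = 120.2463 kg/m

120.2463 kg/m


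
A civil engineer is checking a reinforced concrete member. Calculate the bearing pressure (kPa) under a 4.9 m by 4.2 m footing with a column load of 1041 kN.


A = 4.9 * 4.2 = 20.58 m^2
q = P / A = 1041 / 20.58
= 50.5831 kPa

50.5831 kPa


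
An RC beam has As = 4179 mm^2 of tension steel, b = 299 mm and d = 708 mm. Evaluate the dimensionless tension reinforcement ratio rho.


rho = As / (b * d)
= 4179 / (299 * 708)
= 4179 / 211692
= 0.019741 (dimensionless)

0.019741 (dimensionless)


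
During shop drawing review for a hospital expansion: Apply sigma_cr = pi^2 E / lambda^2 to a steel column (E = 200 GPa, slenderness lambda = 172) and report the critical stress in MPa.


sigma_cr = pi^2 * E / lambda^2
= 9.8696 * 200000.0 / 172^2
= 9.8696 * 200000.0 / 29584
= 66.7226 MPa

66.7226 MPa


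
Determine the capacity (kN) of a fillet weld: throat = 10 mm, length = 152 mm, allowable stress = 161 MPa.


Strength = throat * length * allowable stress
= 10 * 152 * 161 N
= 244720 N
= 244.72 kN

244.72 kN


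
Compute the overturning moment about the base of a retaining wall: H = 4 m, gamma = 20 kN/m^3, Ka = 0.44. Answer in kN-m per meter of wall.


Pa = 0.5 * Ka * gamma * H^2
= 0.5 * 0.44 * 20 * 4^2
= 70.4 kN/m
Arm = H / 3 = 4 / 3 = 1.3333 m
Mo = Pa * arm = Pa * H / 3 = 70.4 * 4 / 3 = 93.8667 kN-m/m

93.8667 kN-m/m


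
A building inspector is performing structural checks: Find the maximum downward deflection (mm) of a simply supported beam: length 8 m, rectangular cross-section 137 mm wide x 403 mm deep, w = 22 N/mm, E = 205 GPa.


I = 137 * 403^3 / 12 = 747230274.92 mm^4
L = 8000.0 mm, w = 22 N/mm, E = 205000.0 MPa
delta = 5 * w * L^4 / (384 * E * I)
= 5 * 22 * 8000.0^4 / (384 * 205000.0 * 747230274.92)
= 7.6597 mm

7.6597 mm


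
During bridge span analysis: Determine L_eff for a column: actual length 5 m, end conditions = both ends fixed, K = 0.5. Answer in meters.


L_eff = K * L
= 0.5 * 5
= 2.5 m

2.5 m


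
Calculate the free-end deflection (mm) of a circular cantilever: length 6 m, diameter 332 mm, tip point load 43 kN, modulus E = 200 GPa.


I = pi * d^4 / 64 = pi * 332^4 / 64 = 596378850.42 mm^4
L = 6000.0 mm, P = 43000.0 N, E = 200000.0 MPa
delta = P * L^3 / (3 * E * I)
= 43000.0 * 6000.0^3 / (3 * 200000.0 * 596378850.42)
= 25.9567 mm

25.9567 mm


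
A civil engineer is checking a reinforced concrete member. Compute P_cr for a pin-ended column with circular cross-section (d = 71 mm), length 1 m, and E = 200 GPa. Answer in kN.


I = pi * d^4 / 64 = 1247392.97 mm^4
L = 1000.0 mm
P_cr = pi^2 * E * I / L^2
= 9.8696 * 200000.0 * 1247392.97 / 1000.0^2
= 2462255.04 N = 2462.255 kN

2462.255 kN


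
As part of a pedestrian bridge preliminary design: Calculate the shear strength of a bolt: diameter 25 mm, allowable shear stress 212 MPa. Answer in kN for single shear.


A = pi * d^2 / 4 = pi * 25^2 / 4 = 490.8739 mm^2
V = f_v * A / 1000 = 212 * 490.8739 / 1000
= 104.0653 kN

104.0653 kN


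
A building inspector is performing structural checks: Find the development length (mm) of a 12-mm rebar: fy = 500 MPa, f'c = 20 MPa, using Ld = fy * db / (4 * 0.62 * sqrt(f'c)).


Ld = (fy * db) / (4 * 0.62 * sqrt(f'c))
= (500 * 12) / (4 * 0.62 * sqrt(20))
= 6000 / 11.0909
= 540.98 mm

540.98 mm


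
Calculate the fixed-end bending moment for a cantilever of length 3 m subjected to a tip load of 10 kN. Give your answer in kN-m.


For a cantilever with a point load at the free end:
M_max = P * L = 10 * 3 = 30 kN-m

30 kN-m


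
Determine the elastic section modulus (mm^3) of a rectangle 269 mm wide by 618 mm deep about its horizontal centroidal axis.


S = b * h^2 / 6
= 269 * 618^2 / 6
= 269 * 381924 / 6
= 17122926.0 mm^3

17122926.0 mm^3


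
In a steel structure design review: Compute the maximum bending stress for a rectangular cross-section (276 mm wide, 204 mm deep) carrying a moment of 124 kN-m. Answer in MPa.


I = b * h^3 / 12 = 276 * 204^3 / 12 = 195262272.0 mm^4
y = h / 2 = 204 / 2 = 102.0 mm
M = 124 kN-m = 124000000.0 N-mm
sigma = M * y / I = 124000000.0 * 102.0 / 195262272.0
= 64.77 MPa

64.77 MPa


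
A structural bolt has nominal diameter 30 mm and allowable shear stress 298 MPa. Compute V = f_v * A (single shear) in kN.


A = pi * d^2 / 4 = pi * 30^2 / 4 = 706.8583 mm^2
V = f_v * A / 1000 = 298 * 706.8583 / 1000
= 210.6438 kN

210.6438 kN


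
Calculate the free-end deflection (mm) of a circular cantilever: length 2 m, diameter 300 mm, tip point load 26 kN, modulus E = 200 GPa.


I = pi * d^4 / 64 = pi * 300^4 / 64 = 397607820.22 mm^4
L = 2000.0 mm, P = 26000.0 N, E = 200000.0 MPa
delta = P * L^3 / (3 * E * I)
= 26000.0 * 2000.0^3 / (3 * 200000.0 * 397607820.22)
= 0.8719 mm

0.8719 mm


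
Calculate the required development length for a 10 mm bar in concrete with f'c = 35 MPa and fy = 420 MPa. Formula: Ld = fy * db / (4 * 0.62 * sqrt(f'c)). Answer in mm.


Ld = (fy * db) / (4 * 0.62 * sqrt(f'c))
= (420 * 10) / (4 * 0.62 * sqrt(35))
= 4200 / 14.6719
= 286.26 mm

286.26 mm


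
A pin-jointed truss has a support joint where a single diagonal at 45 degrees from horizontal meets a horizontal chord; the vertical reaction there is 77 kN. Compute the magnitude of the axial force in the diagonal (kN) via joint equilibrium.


At the joint, only the diagonal has a vertical component, so vertical equilibrium gives:
F * sin(45) = 77
F = 77 / sin(45)
= 77 / 0.707107
= 108.89 kN

108.89 kN


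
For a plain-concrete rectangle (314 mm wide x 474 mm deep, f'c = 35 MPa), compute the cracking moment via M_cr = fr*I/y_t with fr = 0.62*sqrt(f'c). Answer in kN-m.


fr = 0.62 * sqrt(35) = 0.62 * 5.9161 = 3.668 MPa
I = 314 * 474^3 / 12 = 2786656428.0 mm^4
y_t = 237.0 mm
M_cr = fr * I / y_t = 3.668 * 2786656428.0 / 237.0 N-mm
= 43.1281 kN-m

43.1281 kN-m


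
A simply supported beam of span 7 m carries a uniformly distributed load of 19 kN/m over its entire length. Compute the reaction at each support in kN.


Total load = w * L = 19 * 7 = 133 kN
By symmetry, each reaction R = total / 2 = 133 / 2 = 66.5 kN

66.5 kN


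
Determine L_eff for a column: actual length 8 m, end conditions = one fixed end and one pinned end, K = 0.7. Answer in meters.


L_eff = K * L
= 0.7 * 8
= 5.6 m

5.6 m


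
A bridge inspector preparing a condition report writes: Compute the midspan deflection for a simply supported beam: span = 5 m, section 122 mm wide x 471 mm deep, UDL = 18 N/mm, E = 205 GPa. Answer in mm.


I = 122 * 471^3 / 12 = 1062285628.5 mm^4
L = 5000.0 mm, w = 18 N/mm, E = 205000.0 MPa
delta = 5 * w * L^4 / (384 * E * I)
= 5 * 18 * 5000.0^4 / (384 * 205000.0 * 1062285628.5)
= 0.6727 mm

0.6727 mm


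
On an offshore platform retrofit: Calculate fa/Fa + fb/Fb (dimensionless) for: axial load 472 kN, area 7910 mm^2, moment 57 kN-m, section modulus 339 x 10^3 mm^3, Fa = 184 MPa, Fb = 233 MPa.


f_a = P / A = 472000.0 / 7910 = 59.6713 MPa
f_b = M / S = 57000000.0 / 339000.0 = 168.1416 MPa
Ratio = f_a / Fa + f_b / Fb
= 59.6713 / 184 + 168.1416 / 233
= 1.0459 (dimensionless)

1.0459 (dimensionless)


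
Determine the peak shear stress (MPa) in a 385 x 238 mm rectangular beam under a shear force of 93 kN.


A = b * h = 385 * 238 = 91630 mm^2
V = 93 kN = 93000.0 N
tau_max = 1.5 * V / A = 1.5 * 93000.0 / 91630
= 1.5224 MPa

1.5224 MPa


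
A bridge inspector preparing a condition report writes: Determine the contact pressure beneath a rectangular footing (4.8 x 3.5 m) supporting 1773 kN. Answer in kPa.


A = 4.8 * 3.5 = 16.8 m^2
q = P / A = 1773 / 16.8
= 105.5357 kPa

105.5357 kPa


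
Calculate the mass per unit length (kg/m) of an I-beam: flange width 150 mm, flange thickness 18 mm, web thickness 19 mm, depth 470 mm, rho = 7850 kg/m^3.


A_flanges = 2 * 150 * 18 = 5400 mm^2
A_web = (470 - 2 * 18) * 19 = 8246 mm^2
A_total = 5400 + 8246 = 13646 mm^2 = 0.013646 m^2
Weight = rho * A = 7850 * 0.013646 = 107.1211 kg/m

107.1211 kg/m


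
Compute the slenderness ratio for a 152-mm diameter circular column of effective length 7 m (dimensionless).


Radius of gyration r = d / 4 = 152 / 4 = 38.0 mm
L_eff = 7000.0 mm
Slenderness ratio = L / r = 7000.0 / 38.0 = 184.21 (dimensionless)

184.21 (dimensionless)


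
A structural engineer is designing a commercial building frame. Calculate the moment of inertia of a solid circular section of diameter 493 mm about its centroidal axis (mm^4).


r = d / 2 = 493 / 2 = 246.5 mm
I = pi * r^4 / 4 = pi * 246.5^4 / 4
= 2899730094.25 mm^4

2899730094.25 mm^4


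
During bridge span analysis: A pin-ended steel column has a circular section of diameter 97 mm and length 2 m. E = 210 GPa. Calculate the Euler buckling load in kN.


I = pi * d^4 / 64 = 4345670.92 mm^4
L = 2000.0 mm
P_cr = pi^2 * E * I / L^2
= 9.8696 * 210000.0 * 4345670.92 / 2000.0^2
= 2251727.77 N = 2251.7278 kN

2251.7278 kN


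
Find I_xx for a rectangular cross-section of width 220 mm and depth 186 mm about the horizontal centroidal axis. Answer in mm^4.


I = b * h^3 / 12
= 220 * 186^3 / 12
= 220 * 6434856 / 12
= 117972360.0 mm^4

117972360.0 mm^4


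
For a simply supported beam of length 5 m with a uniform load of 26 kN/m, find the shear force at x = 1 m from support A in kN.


R_A = w * L / 2 = 26 * 5 / 2 = 65.0 kN
V(x) = R_A - w * x = 65.0 - 26 * 1
= 39.0 kN

39.0 kN


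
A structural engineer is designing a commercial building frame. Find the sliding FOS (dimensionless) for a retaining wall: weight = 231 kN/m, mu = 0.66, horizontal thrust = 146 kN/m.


Resisting force = mu * W = 0.66 * 231 = 152.46 kN/m
FOS = Resisting / Driving = 152.46 / 146
= 1.0442 (dimensionless)

1.0442 (dimensionless)


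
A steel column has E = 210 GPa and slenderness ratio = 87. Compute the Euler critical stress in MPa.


sigma_cr = pi^2 * E / lambda^2
= 9.8696 * 210000.0 / 87^2
= 9.8696 * 210000.0 / 7569
= 273.8297 MPa

273.8297 MPa


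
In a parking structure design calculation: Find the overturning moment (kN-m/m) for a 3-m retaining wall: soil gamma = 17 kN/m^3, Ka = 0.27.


Pa = 0.5 * Ka * gamma * H^2
= 0.5 * 0.27 * 17 * 3^2
= 20.655 kN/m
Arm = H / 3 = 3 / 3 = 1.0 m
Mo = Pa * arm = Pa * H / 3 = 20.655 * 3 / 3 = 20.655 kN-m/m

20.655 kN-m/m


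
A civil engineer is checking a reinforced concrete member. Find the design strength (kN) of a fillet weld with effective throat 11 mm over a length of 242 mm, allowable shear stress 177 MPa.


Strength = throat * length * allowable stress
= 11 * 242 * 177 N
= 471174 N
= 471.17 kN

471.17 kN


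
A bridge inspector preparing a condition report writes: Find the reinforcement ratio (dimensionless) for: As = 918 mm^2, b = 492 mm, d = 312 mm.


rho = As / (b * d)
= 918 / (492 * 312)
= 918 / 153504
= 0.00598 (dimensionless)

0.00598 (dimensionless)


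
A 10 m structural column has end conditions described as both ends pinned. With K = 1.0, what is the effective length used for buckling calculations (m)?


L_eff = K * L
= 1.0 * 10
= 10.0 m

10.0 m


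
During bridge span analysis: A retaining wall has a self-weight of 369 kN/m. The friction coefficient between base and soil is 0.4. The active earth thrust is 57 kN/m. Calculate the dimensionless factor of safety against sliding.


Resisting force = mu * W = 0.4 * 369 = 147.6 kN/m
FOS = Resisting / Driving = 147.6 / 57
= 2.5895 (dimensionless)

2.5895 (dimensionless)


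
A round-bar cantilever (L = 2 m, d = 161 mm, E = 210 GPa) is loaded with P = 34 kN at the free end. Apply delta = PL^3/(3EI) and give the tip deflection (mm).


I = pi * d^4 / 64 = pi * 161^4 / 64 = 32981727.78 mm^4
L = 2000.0 mm, P = 34000.0 N, E = 210000.0 MPa
delta = P * L^3 / (3 * E * I)
= 34000.0 * 2000.0^3 / (3 * 210000.0 * 32981727.78)
= 13.0905 mm

13.0905 mm


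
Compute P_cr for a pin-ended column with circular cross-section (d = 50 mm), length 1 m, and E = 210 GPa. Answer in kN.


I = pi * d^4 / 64 = 306796.16 mm^4
L = 1000.0 mm
P_cr = pi^2 * E * I / L^2
= 9.8696 * 210000.0 * 306796.16 / 1000.0^2
= 635870.91 N = 635.8709 kN

635.8709 kN


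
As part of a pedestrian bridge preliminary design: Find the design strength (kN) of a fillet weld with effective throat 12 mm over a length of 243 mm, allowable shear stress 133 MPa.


Strength = throat * length * allowable stress
= 12 * 243 * 133 N
= 387828 N
= 387.83 kN

387.83 kN


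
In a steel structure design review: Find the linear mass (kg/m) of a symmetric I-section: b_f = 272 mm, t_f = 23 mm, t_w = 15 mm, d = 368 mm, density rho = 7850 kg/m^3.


A_flanges = 2 * 272 * 23 = 12512 mm^2
A_web = (368 - 2 * 23) * 15 = 4830 mm^2
A_total = 12512 + 4830 = 17342 mm^2 = 0.017342 m^2
Weight = rho * A = 7850 * 0.017342 = 136.1347 kg/m

136.1347 kg/m


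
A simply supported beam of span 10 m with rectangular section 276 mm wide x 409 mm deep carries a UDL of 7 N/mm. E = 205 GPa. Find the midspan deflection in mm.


I = 276 * 409^3 / 12 = 1573612367.0 mm^4
L = 10000.0 mm, w = 7 N/mm, E = 205000.0 MPa
delta = 5 * w * L^4 / (384 * E * I)
= 5 * 7 * 10000.0^4 / (384 * 205000.0 * 1573612367.0)
= 2.8254 mm

2.8254 mm


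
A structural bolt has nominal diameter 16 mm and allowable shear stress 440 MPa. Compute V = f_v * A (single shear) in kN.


A = pi * d^2 / 4 = pi * 16^2 / 4 = 201.0619 mm^2
V = f_v * A / 1000 = 440 * 201.0619 / 1000
= 88.4672 kN

88.4672 kN


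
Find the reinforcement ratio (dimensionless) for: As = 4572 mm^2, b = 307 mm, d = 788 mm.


rho = As / (b * d)
= 4572 / (307 * 788)
= 4572 / 241916
= 0.018899 (dimensionless)

0.018899 (dimensionless)


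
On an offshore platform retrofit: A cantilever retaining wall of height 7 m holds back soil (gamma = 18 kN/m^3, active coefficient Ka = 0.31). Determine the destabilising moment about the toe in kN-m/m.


Pa = 0.5 * Ka * gamma * H^2
= 0.5 * 0.31 * 18 * 7^2
= 136.71 kN/m
Arm = H / 3 = 7 / 3 = 2.3333 m
Mo = Pa * arm = Pa * H / 3 = 136.71 * 7 / 3 = 318.99 kN-m/m

318.99 kN-m/m


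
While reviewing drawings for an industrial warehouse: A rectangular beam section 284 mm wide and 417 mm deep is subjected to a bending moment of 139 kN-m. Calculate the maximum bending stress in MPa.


I = b * h^3 / 12 = 284 * 417^3 / 12 = 1716110541.0 mm^4
y = h / 2 = 417 / 2 = 208.5 mm
M = 139 kN-m = 139000000.0 N-mm
sigma = M * y / I = 139000000.0 * 208.5 / 1716110541.0
= 16.89 MPa

16.89 MPa


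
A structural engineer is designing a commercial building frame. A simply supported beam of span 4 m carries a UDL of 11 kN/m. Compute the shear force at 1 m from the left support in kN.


R_A = w * L / 2 = 11 * 4 / 2 = 22.0 kN
V(x) = R_A - w * x = 22.0 - 11 * 1
= 11.0 kN

11.0 kN


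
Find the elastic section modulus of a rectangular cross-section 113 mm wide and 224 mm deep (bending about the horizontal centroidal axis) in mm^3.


S = b * h^2 / 6
= 113 * 224^2 / 6
= 113 * 50176 / 6
= 944981.33 mm^3

944981.33 mm^3


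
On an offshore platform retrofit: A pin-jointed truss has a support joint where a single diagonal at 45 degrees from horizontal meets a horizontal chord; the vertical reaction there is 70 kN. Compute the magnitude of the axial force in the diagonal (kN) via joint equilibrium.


At the joint, only the diagonal has a vertical component, so vertical equilibrium gives:
F * sin(45) = 70
F = 70 / sin(45)
= 70 / 0.707107
= 98.99 kN

98.99 kN


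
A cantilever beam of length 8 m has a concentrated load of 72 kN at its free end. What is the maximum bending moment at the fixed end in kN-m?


For a cantilever with a point load at the free end:
M_max = P * L = 72 * 8 = 576 kN-m

576 kN-m


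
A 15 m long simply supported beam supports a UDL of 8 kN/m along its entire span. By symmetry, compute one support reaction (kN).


Total load = w * L = 8 * 15 = 120 kN
By symmetry, each reaction R = total / 2 = 120 / 2 = 60.0 kN

60.0 kN


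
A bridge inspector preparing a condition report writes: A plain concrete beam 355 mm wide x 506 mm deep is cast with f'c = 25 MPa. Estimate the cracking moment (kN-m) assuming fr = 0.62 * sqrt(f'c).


fr = 0.62 * sqrt(25) = 0.62 * 5.0 = 3.1 MPa
I = 355 * 506^3 / 12 = 3832645556.67 mm^4
y_t = 253.0 mm
M_cr = fr * I / y_t = 3.1 * 3832645556.67 / 253.0 N-mm
= 46.9613 kN-m

46.9613 kN-m


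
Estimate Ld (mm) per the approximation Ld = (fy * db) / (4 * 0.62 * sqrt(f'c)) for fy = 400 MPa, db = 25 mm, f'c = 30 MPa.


Ld = (fy * db) / (4 * 0.62 * sqrt(f'c))
= (400 * 25) / (4 * 0.62 * sqrt(30))
= 10000 / 13.5835
= 736.19 mm

736.19 mm


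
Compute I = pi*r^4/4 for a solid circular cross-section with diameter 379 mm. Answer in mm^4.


r = d / 2 = 379 / 2 = 189.5 mm
I = pi * r^4 / 4 = pi * 189.5^4 / 4
= 1012807103.26 mm^4

1012807103.26 mm^4


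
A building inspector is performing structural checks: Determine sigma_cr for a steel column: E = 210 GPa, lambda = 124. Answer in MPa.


sigma_cr = pi^2 * E / lambda^2
= 9.8696 * 210000.0 / 124^2
= 9.8696 * 210000.0 / 15376
= 134.7956 MPa

134.7956 MPa


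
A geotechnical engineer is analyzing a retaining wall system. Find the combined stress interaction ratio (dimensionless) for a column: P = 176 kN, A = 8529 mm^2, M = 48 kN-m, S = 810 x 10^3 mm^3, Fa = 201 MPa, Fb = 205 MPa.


f_a = P / A = 176000.0 / 8529 = 20.6355 MPa
f_b = M / S = 48000000.0 / 810000.0 = 59.2593 MPa
Ratio = f_a / Fa + f_b / Fb
= 20.6355 / 201 + 59.2593 / 205
= 0.3917 (dimensionless)

0.3917 (dimensionless)


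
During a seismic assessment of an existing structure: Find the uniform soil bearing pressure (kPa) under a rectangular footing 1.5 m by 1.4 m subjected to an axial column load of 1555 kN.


A = 1.5 * 1.4 = 2.1 m^2
q = P / A = 1555 / 2.1
= 740.4762 kPa

740.4762 kPa


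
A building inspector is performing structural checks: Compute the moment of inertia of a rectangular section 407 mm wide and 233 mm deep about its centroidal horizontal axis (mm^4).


I = b * h^3 / 12
= 407 * 233^3 / 12
= 407 * 12649337 / 12
= 429023346.58 mm^4

429023346.58 mm^4


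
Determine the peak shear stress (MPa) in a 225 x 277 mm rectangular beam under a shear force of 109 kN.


A = b * h = 225 * 277 = 62325 mm^2
V = 109 kN = 109000.0 N
tau_max = 1.5 * V / A = 1.5 * 109000.0 / 62325
= 2.6233 MPa

2.6233 MPa


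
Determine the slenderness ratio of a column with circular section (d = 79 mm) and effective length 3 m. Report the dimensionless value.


Radius of gyration r = d / 4 = 79 / 4 = 19.75 mm
L_eff = 3000.0 mm
Slenderness ratio = L / r = 3000.0 / 19.75 = 151.9 (dimensionless)

151.9 (dimensionless)


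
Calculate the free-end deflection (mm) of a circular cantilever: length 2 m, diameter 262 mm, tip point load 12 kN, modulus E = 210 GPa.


I = pi * d^4 / 64 = pi * 262^4 / 64 = 231299697.07 mm^4
L = 2000.0 mm, P = 12000.0 N, E = 210000.0 MPa
delta = P * L^3 / (3 * E * I)
= 12000.0 * 2000.0^3 / (3 * 210000.0 * 231299697.07)
= 0.6588 mm

0.6588 mm


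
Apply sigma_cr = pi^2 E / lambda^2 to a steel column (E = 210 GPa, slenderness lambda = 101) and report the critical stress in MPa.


sigma_cr = pi^2 * E / lambda^2
= 9.8696 * 210000.0 / 101^2
= 9.8696 * 210000.0 / 10201
= 203.1778 MPa

203.1778 MPa


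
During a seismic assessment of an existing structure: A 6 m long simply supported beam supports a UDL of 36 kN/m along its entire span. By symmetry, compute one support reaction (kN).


Total load = w * L = 36 * 6 = 216 kN
By symmetry, each reaction R = total / 2 = 216 / 2 = 108.0 kN

108.0 kN


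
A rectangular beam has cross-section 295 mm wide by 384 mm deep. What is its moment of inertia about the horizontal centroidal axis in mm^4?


I = b * h^3 / 12
= 295 * 384^3 / 12
= 295 * 56623104 / 12
= 1391984640.0 mm^4

1391984640.0 mm^4


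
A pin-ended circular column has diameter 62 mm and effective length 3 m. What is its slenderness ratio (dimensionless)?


Radius of gyration r = d / 4 = 62 / 4 = 15.5 mm
L_eff = 3000.0 mm
Slenderness ratio = L / r = 3000.0 / 15.5 = 193.55 (dimensionless)

193.55 (dimensionless)


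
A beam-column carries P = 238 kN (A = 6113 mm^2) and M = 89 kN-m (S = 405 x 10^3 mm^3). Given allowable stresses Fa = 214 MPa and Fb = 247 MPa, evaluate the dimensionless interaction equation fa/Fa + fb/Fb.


f_a = P / A = 238000.0 / 6113 = 38.9334 MPa
f_b = M / S = 89000000.0 / 405000.0 = 219.7531 MPa
Ratio = f_a / Fa + f_b / Fb
= 38.9334 / 214 + 219.7531 / 247
= 1.0716 (dimensionless)

1.0716 (dimensionless)


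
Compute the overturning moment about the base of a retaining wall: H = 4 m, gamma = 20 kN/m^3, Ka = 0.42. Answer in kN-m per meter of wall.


Pa = 0.5 * Ka * gamma * H^2
= 0.5 * 0.42 * 20 * 4^2
= 67.2 kN/m
Arm = H / 3 = 4 / 3 = 1.3333 m
Mo = Pa * arm = Pa * H / 3 = 67.2 * 4 / 3 = 89.6 kN-m/m

89.6 kN-m/m


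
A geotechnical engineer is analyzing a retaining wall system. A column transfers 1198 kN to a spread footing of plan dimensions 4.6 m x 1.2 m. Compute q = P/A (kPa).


A = 4.6 * 1.2 = 5.52 m^2
q = P / A = 1198 / 5.52
= 217.029 kPa

217.029 kPa


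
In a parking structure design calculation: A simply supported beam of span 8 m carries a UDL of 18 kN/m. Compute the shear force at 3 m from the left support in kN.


R_A = w * L / 2 = 18 * 8 / 2 = 72.0 kN
V(x) = R_A - w * x = 72.0 - 18 * 3
= 18.0 kN

18.0 kN


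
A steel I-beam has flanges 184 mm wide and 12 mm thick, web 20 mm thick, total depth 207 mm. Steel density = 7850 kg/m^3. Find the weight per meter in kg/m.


A_flanges = 2 * 184 * 12 = 4416 mm^2
A_web = (207 - 2 * 12) * 20 = 3660 mm^2
A_total = 4416 + 3660 = 8076 mm^2 = 0.008076 m^2
Weight = rho * A = 7850 * 0.008076 = 63.3966 kg/m

63.3966 kg/m


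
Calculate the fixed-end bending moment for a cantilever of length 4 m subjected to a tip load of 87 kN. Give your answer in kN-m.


For a cantilever with a point load at the free end:
M_max = P * L = 87 * 4 = 348 kN-m

348 kN-m


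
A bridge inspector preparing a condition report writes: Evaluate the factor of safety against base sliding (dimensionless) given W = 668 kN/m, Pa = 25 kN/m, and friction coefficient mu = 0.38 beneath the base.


Resisting force = mu * W = 0.38 * 668 = 253.84 kN/m
FOS = Resisting / Driving = 253.84 / 25
= 10.1536 (dimensionless)

10.1536 (dimensionless)


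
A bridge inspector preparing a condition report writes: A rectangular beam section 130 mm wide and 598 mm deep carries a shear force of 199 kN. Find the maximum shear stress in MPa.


A = b * h = 130 * 598 = 77740 mm^2
V = 199 kN = 199000.0 N
tau_max = 1.5 * V / A = 1.5 * 199000.0 / 77740
= 3.8397 MPa

3.8397 MPa


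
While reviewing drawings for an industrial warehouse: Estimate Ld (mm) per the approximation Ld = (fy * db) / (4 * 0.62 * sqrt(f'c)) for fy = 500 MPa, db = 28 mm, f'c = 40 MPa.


Ld = (fy * db) / (4 * 0.62 * sqrt(f'c))
= (500 * 28) / (4 * 0.62 * sqrt(40))
= 14000 / 15.6849
= 892.58 mm

892.58 mm


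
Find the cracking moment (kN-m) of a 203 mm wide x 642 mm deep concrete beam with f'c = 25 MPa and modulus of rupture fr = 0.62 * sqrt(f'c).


fr = 0.62 * sqrt(25) = 0.62 * 5.0 = 3.1 MPa
I = 203 * 642^3 / 12 = 4476307122.0 mm^4
y_t = 321.0 mm
M_cr = fr * I / y_t = 3.1 * 4476307122.0 / 321.0 N-mm
= 43.2291 kN-m

43.2291 kN-m


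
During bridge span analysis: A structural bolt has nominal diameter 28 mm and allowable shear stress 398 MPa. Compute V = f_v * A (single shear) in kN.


A = pi * d^2 / 4 = pi * 28^2 / 4 = 615.7522 mm^2
V = f_v * A / 1000 = 398 * 615.7522 / 1000
= 245.0694 kN

245.0694 kN


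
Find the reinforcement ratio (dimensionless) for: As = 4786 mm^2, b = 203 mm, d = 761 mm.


rho = As / (b * d)
= 4786 / (203 * 761)
= 4786 / 154483
= 0.030981 (dimensionless)

0.030981 (dimensionless)


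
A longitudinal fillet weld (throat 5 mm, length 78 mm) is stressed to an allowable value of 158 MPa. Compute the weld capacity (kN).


Strength = throat * length * allowable stress
= 5 * 78 * 158 N
= 61620 N
= 61.62 kN

61.62 kN


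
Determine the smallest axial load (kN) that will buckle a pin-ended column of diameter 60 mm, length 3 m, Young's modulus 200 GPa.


I = pi * d^4 / 64 = 636172.51 mm^4
L = 3000.0 mm
P_cr = pi^2 * E * I / L^2
= 9.8696 * 200000.0 * 636172.51 / 3000.0^2
= 139528.25 N = 139.5282 kN

139.5282 kN


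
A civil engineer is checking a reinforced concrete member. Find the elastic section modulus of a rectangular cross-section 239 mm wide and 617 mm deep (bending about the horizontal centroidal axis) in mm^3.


S = b * h^2 / 6
= 239 * 617^2 / 6
= 239 * 380689 / 6
= 15164111.83 mm^3

15164111.83 mm^3


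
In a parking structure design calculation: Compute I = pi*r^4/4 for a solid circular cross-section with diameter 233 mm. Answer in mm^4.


r = d / 2 = 233 / 2 = 116.5 mm
I = pi * r^4 / 4 = pi * 116.5^4 / 4
= 144675030.57 mm^4

144675030.57 mm^4


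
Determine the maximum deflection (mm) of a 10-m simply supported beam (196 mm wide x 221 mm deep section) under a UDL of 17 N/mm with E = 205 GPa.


I = 196 * 221^3 / 12 = 176299729.67 mm^4
L = 10000.0 mm, w = 17 N/mm, E = 205000.0 MPa
delta = 5 * w * L^4 / (384 * E * I)
= 5 * 17 * 10000.0^4 / (384 * 205000.0 * 176299729.67)
= 61.2466 mm

61.2466 mm


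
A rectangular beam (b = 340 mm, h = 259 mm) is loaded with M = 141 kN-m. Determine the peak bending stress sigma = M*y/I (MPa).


I = b * h^3 / 12 = 340 * 259^3 / 12 = 492262738.33 mm^4
y = h / 2 = 259 / 2 = 129.5 mm
M = 141 kN-m = 141000000.0 N-mm
sigma = M * y / I = 141000000.0 * 129.5 / 492262738.33
= 37.09 MPa

37.09 MPa


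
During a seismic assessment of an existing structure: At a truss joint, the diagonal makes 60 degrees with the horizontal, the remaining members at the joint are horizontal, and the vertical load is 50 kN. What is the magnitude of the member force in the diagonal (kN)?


At the joint, only the diagonal has a vertical component, so vertical equilibrium gives:
F * sin(60) = 50
F = 50 / sin(60)
= 50 / 0.866025
= 57.74 kN

57.74 kN


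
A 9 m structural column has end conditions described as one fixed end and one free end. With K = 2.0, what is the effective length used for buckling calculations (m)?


L_eff = K * L
= 2.0 * 9
= 18.0 m

18.0 m


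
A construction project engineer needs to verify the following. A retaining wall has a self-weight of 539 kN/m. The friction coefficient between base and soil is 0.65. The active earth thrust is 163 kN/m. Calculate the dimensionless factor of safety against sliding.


Resisting force = mu * W = 0.65 * 539 = 350.35 kN/m
FOS = Resisting / Driving = 350.35 / 163
= 2.1494 (dimensionless)

2.1494 (dimensionless)


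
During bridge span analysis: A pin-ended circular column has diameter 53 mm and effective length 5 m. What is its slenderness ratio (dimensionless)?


Radius of gyration r = d / 4 = 53 / 4 = 13.25 mm
L_eff = 5000.0 mm
Slenderness ratio = L / r = 5000.0 / 13.25 = 377.36 (dimensionless)

377.36 (dimensionless)


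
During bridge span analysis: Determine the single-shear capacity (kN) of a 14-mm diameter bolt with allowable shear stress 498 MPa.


A = pi * d^2 / 4 = pi * 14^2 / 4 = 153.938 mm^2
V = f_v * A / 1000 = 498 * 153.938 / 1000
= 76.6611 kN

76.6611 kN


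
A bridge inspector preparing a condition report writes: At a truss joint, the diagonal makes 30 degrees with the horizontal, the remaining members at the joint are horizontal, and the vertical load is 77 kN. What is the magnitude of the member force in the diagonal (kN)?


At the joint, only the diagonal has a vertical component, so vertical equilibrium gives:
F * sin(30) = 77
F = 77 / sin(30)
= 77 / 0.5
= 154.0 kN

154.0 kN


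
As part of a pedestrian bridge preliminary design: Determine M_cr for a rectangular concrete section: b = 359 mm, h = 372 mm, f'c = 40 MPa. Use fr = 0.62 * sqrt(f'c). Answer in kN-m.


fr = 0.62 * sqrt(40) = 0.62 * 6.3246 = 3.9212 MPa
I = 359 * 372^3 / 12 = 1540075536.0 mm^4
y_t = 186.0 mm
M_cr = fr * I / y_t = 3.9212 * 1540075536.0 / 186.0 N-mm
= 32.4676 kN-m

32.4676 kN-m


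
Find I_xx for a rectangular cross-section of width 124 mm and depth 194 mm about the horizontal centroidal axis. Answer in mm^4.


I = b * h^3 / 12
= 124 * 194^3 / 12
= 124 * 7301384 / 12
= 75447634.67 mm^4

75447634.67 mm^4


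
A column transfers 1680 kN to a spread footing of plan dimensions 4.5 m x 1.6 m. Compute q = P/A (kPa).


A = 4.5 * 1.6 = 7.2 m^2
q = P / A = 1680 / 7.2
= 233.3333 kPa

233.3333 kPa


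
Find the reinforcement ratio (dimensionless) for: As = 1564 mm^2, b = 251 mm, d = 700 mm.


rho = As / (b * d)
= 1564 / (251 * 700)
= 1564 / 175700
= 0.008902 (dimensionless)

0.008902 (dimensionless)


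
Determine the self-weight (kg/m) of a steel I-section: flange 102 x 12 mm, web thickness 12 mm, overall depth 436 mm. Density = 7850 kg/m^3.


A_flanges = 2 * 102 * 12 = 2448 mm^2
A_web = (436 - 2 * 12) * 12 = 4944 mm^2
A_total = 2448 + 4944 = 7392 mm^2 = 0.007392 m^2
Weight = rho * A = 7850 * 0.007392 = 58.0272 kg/m

58.0272 kg/m


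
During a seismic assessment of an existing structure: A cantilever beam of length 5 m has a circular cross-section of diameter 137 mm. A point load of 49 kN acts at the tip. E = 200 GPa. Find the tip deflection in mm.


I = pi * d^4 / 64 = pi * 137^4 / 64 = 17292276.35 mm^4
L = 5000.0 mm, P = 49000.0 N, E = 200000.0 MPa
delta = P * L^3 / (3 * E * I)
= 49000.0 * 5000.0^3 / (3 * 200000.0 * 17292276.35)
= 590.3406 mm

590.3406 mm


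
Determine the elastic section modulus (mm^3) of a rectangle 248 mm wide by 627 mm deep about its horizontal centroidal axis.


S = b * h^2 / 6
= 248 * 627^2 / 6
= 248 * 393129 / 6
= 16249332.0 mm^3

16249332.0 mm^3


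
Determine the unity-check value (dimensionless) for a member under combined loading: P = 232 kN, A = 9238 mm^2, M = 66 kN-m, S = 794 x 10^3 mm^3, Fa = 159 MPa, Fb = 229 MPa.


f_a = P / A = 232000.0 / 9238 = 25.1137 MPa
f_b = M / S = 66000000.0 / 794000.0 = 83.1234 MPa
Ratio = f_a / Fa + f_b / Fb
= 25.1137 / 159 + 83.1234 / 229
= 0.5209 (dimensionless)

0.5209 (dimensionless)


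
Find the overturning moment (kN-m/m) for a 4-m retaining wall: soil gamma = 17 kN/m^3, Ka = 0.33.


Pa = 0.5 * Ka * gamma * H^2
= 0.5 * 0.33 * 17 * 4^2
= 44.88 kN/m
Arm = H / 3 = 4 / 3 = 1.3333 m
Mo = Pa * arm = Pa * H / 3 = 44.88 * 4 / 3 = 59.84 kN-m/m

59.84 kN-m/m


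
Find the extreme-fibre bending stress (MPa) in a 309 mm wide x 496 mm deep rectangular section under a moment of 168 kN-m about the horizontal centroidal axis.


I = b * h^3 / 12 = 309 * 496^3 / 12 = 3142116352.0 mm^4
y = h / 2 = 496 / 2 = 248.0 mm
M = 168 kN-m = 168000000.0 N-mm
sigma = M * y / I = 168000000.0 * 248.0 / 3142116352.0
= 13.26 MPa

13.26 MPa


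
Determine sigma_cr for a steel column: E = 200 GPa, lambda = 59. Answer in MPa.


sigma_cr = pi^2 * E / lambda^2
= 9.8696 * 200000.0 / 59^2
= 9.8696 * 200000.0 / 3481
= 567.0557 MPa

567.0557 MPa


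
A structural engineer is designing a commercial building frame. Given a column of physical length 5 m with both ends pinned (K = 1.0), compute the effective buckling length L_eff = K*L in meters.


L_eff = K * L
= 1.0 * 5
= 5.0 m

5.0 m


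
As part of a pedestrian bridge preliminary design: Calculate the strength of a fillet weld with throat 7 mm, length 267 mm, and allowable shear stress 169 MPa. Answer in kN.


Strength = throat * length * allowable stress
= 7 * 267 * 169 N
= 315861 N
= 315.86 kN

315.86 kN


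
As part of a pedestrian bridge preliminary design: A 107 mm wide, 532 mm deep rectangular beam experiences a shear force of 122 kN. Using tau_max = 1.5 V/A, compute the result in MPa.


A = b * h = 107 * 532 = 56924 mm^2
V = 122 kN = 122000.0 N
tau_max = 1.5 * V / A = 1.5 * 122000.0 / 56924
= 3.2148 MPa

3.2148 MPa
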